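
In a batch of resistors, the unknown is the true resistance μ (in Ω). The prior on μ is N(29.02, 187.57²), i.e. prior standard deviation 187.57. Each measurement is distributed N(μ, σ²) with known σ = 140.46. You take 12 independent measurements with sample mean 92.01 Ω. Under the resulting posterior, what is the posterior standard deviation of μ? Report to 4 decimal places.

39.6319

For Normal data with known variance σ², a Normal(μ₀, σ₀²) prior on μ is conjugate. Posterior precision = 1/σ₀² + n/σ²; posterior mean is the precision-weighted average of μ₀ and x̄.
σ₀² = 187.57² = 35182.5049, σ² = 140.46² = 19729.0116; σ² + n·σ₀² = 19729.0116 + 12·35182.5049 = 441919.0704.
Posterior precision = 1/σ₀² + n/σ² = 1/35182.5049 + 12/19729.0116 = (σ² + n·σ₀²)/(σ₀²σ²) = 441919.0704/(35182.5049·19729.0116); posterior variance σₙ² = σ₀²σ²/(σ² + n·σ₀²) = 35182.5049·19729.0116/441919.0704 = 1570.685887.
Posterior SD = √σₙ² = √(35182.5049·19729.0116/441919.0704) = 39.6319.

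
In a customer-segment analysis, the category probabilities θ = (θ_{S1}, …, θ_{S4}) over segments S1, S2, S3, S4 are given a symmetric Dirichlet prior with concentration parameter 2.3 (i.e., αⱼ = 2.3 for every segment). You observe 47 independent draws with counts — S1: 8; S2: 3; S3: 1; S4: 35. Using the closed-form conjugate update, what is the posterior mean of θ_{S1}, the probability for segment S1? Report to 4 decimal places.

The Dirichlet prior is conjugate to the Multinomial likelihood: each posterior αⱼ = prior αⱼ + observed count nⱼ.
Posterior concentration: (10.3, 5.3, 3.3, 37.3), total = 56.2.
E[θ_{S1}|data] = α_{S1}/Σα = 10.3/56.2 = 0.1833.

0.1833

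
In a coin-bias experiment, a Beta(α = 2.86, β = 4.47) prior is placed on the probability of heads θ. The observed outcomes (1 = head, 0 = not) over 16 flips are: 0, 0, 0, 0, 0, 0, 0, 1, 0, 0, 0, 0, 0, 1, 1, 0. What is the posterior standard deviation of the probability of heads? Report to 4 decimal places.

0.0879

The Beta prior is conjugate to a Binomial/Bernoulli likelihood; the update adds successes to α and failures to β.
Posterior: Beta(α+k, β+n−k) = Beta(2.86+3, 4.47+13) = Beta(5.86, 17.47).
Var = αβ/((α+β)²(α+β+1)) = 5.86·17.47/(23.33²·24.33) = 0.00773070; SD = √0.00773070 = 0.0879.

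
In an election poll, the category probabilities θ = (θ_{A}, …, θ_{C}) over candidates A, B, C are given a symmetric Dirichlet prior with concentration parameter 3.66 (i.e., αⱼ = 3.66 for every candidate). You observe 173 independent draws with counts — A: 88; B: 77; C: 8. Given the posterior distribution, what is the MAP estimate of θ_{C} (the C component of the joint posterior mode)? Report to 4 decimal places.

The Dirichlet prior is conjugate to the Multinomial likelihood: each posterior αⱼ = prior αⱼ + observed count nⱼ.
Posterior concentration: (91.66, 80.66, 11.66), total = 183.98.
Joint mode component: (α_{C}−1)/(Σα−K) = 10.66/180.98 = 0.0589.

0.0589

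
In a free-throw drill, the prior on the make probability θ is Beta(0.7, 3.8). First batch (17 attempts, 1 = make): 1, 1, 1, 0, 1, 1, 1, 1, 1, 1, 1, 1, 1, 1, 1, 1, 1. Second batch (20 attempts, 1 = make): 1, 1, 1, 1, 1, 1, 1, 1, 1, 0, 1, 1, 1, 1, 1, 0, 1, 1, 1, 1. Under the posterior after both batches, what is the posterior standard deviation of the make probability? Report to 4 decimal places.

The Beta prior is conjugate to a Binomial/Bernoulli likelihood; the update adds successes to α and failures to β.
After batch 1: Beta(0.7+16, 3.8+1) = Beta(16.7, 4.8).
After batch 2: Beta(16.7+18, 4.8+2) = Beta(34.7, 6.8).
Var = αβ/((α+β)²(α+β+1)) = 34.7·6.8/(41.5²·42.5) = 0.00322369; SD = √0.00322369 = 0.0568.

0.0568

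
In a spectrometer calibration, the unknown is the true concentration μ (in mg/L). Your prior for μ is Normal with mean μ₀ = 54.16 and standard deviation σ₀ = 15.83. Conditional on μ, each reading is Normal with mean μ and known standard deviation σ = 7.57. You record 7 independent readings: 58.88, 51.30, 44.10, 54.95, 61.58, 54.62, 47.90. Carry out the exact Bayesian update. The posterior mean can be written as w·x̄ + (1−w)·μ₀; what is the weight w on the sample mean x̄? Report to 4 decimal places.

0.9684

For Normal data with known variance σ², a Normal(μ₀, σ₀²) prior on μ is conjugate. Posterior precision = 1/σ₀² + n/σ²; posterior mean is the precision-weighted average of μ₀ and x̄.
σ₀² = 15.83² = 250.5889, σ² = 7.57² = 57.3049. Prior precision 1/σ₀² = 1/250.5889; data precision n/σ² = 7/57.3049.
w = (n/σ²)/(1/σ₀² + n/σ²) = n·σ₀²/(σ² + n·σ₀²) = 7·250.5889/(57.3049 + 7·250.5889) = 1754.1223/1811.4272 = 0.9684.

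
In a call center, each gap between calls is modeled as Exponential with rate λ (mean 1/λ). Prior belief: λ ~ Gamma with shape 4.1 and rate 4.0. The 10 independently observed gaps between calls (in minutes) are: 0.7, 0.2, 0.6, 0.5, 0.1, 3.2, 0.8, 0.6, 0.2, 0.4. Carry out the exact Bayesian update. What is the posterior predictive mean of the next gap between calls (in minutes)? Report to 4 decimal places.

With a Gamma(shape α, rate β) prior on the exponential rate λ, the posterior after n observations with total T = Σxᵢ is Gamma(α+n, β+T).
Sum of observations T = 7.3 minutes; n = 10.
Posterior: Gamma(4.1+10, 4.0+7.3) = Gamma(14.1, 11.3).
The predictive distribution for the next observation is Lomax; its mean is β/(α−1) = 11.3/13.1 = 0.8626.

0.8626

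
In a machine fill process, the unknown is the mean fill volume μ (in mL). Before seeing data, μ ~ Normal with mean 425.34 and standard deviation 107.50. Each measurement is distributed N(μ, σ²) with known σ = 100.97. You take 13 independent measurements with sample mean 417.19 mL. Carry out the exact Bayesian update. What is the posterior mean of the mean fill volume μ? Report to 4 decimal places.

For Normal data with known variance σ², a Normal(μ₀, σ₀²) prior on μ is conjugate. Posterior precision = 1/σ₀² + n/σ²; posterior mean is the precision-weighted average of μ₀ and x̄.
n·x̄ = 13·417.19 = 5423.47.
σ₀² = 107.50² = 11556.25, σ² = 100.97² = 10194.9409; σ² + n·σ₀² = 10194.9409 + 13·11556.25 = 160426.1909.
Posterior mean = (μ₀/σ₀² + n·x̄/σ²)/(1/σ₀² + n/σ²) = (σ²·μ₀ + σ₀²·n·x̄)/(σ² + n·σ₀²) = (10194.9409·425.34 + 11556.25·5423.47)/160426.1909 = 67011291.349906/160426.1909 = 417.7079.

417.7079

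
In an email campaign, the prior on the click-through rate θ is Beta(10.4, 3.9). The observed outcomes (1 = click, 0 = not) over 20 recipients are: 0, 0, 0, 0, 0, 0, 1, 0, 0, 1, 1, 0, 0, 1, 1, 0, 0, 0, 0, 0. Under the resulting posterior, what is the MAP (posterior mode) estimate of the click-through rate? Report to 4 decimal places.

0.4458

The Beta prior is conjugate to a Binomial/Bernoulli likelihood; the update adds successes to α and failures to β.
Posterior: Beta(α+k, β+n−k) = Beta(10.4+5, 3.9+15) = Beta(15.4, 18.9).
Mode of Beta(a,b) for a,b>1 is (a−1)/(a+b−2) = 14.4/32.3 = 0.4458.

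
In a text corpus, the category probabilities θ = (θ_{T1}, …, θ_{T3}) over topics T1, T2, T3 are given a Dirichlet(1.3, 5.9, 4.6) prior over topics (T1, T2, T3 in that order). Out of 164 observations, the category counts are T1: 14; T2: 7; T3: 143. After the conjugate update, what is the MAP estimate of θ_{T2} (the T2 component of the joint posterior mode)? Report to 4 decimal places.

0.0689

The Dirichlet prior is conjugate to the Multinomial likelihood: each posterior αⱼ = prior αⱼ + observed count nⱼ.
Posterior concentration: (15.3, 12.9, 147.6), total = 175.8.
Joint mode component: (α_{T2}−1)/(Σα−K) = 11.9/172.8 = 0.0689.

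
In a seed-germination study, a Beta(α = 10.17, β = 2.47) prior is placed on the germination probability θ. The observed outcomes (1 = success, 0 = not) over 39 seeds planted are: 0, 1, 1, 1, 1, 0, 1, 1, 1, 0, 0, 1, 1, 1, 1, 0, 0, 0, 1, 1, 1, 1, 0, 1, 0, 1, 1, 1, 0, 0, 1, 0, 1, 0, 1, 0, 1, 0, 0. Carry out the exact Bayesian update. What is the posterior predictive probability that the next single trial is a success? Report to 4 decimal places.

0.6423

The Beta prior is conjugate to a Binomial/Bernoulli likelihood; the update adds successes to α and failures to β.
Posterior: Beta(α+k, β+n−k) = Beta(10.17+23, 2.47+16) = Beta(33.17, 18.47).
For a single future Bernoulli trial, P(success | data) = α/(α+β) = 0.6423.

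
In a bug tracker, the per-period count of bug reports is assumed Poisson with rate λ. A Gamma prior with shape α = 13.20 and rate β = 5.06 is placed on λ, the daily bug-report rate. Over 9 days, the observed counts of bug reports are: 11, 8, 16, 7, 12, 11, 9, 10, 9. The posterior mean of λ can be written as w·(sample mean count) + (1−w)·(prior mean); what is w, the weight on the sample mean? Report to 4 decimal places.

0.6401

With a Gamma(shape α, rate β) prior, the Poisson likelihood is conjugate: the posterior is Gamma(α + ΣXᵢ, β + n).
Posterior mean = (α₀+S)/(β₀+n) = [n/(β₀+n)]·(S/n) + [β₀/(β₀+n)]·(α₀/β₀), so only n and β₀ enter the weight.
Weight on data w = n/(β₀+n) = 9/(5.06+9) = 9/14.06 = 0.6401.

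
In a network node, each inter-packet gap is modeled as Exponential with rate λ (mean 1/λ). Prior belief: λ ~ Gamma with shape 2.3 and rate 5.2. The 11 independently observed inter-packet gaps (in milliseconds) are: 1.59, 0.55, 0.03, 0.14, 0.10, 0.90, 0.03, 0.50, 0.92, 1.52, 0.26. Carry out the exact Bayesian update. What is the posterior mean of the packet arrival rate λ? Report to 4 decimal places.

With a Gamma(shape α, rate β) prior on the exponential rate λ, the posterior after n observations with total T = Σxᵢ is Gamma(α+n, β+T).
Sum of observations T = 6.54 milliseconds; n = 11.
Posterior: Gamma(2.3+11, 5.2+6.54) = Gamma(13.3, 11.74).
Posterior mean of λ = α/β = 13.3/11.74 = 1.1329.

1.1329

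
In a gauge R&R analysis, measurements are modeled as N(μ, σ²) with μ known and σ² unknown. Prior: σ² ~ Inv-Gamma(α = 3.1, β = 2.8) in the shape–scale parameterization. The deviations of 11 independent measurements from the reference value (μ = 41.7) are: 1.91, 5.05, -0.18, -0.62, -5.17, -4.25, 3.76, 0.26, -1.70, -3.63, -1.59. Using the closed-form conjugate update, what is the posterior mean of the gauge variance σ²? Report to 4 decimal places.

7.4184

With known mean μ and an Inverse-Gamma(α, β) prior on σ², the Normal likelihood is conjugate: posterior is Inv-Gamma(α + n/2, β + Σ(xᵢ−μ)²/2).
Σ(xᵢ−μ)² = (1.91)² + (5.05)² + (-0.18)² + (-0.62)² + (-5.17)² + (-4.25)² + (3.76)² + (0.26)² + (-1.70)² + (-3.63)² + (-1.59)² = 107.1590.
Posterior: Inv-Gamma(3.1 + 11/2, 2.8 + 107.1590/2) = Inv-Gamma(8.60, 56.37950).
E[σ²|data] = β/(α−1) = 56.37950/7.60 = 7.4184.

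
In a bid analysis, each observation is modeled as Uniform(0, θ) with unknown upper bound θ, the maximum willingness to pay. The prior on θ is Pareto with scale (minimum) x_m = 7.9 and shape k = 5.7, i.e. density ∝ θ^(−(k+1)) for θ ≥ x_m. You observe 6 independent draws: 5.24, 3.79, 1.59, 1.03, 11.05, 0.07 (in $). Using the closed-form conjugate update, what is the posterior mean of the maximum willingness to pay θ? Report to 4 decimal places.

A Pareto(scale x_m, shape k) prior on the upper bound θ of Uniform(0, θ) is conjugate: posterior is Pareto(max(x_m, max xᵢ), k + n).
Sample maximum = 11.05; prior scale x_m = 7.9 → posterior scale = max = 11.05.
Posterior shape = 5.7 + 6 = 11.7.
E[θ|data] = k·x_m/(k−1) = 11.7·11.05/10.7 = 12.0827.

12.0827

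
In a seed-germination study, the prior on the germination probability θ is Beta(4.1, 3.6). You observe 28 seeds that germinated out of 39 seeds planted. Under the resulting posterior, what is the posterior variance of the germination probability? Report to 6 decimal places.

0.004505

The Beta prior is conjugate to a Binomial/Bernoulli likelihood; the update adds successes to α and failures to β.
Posterior: Beta(α+k, β+n−k) = Beta(4.1+28, 3.6+11) = Beta(32.1, 14.6).
Var = αβ/((α+β)²(α+β+1)) = 32.1·14.6/(46.7²·47.7) = 0.004505.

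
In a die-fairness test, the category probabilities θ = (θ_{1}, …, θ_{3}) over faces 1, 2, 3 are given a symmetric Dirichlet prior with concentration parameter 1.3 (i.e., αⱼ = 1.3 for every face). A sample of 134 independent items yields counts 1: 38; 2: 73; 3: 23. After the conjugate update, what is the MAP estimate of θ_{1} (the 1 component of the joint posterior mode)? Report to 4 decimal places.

The Dirichlet prior is conjugate to the Multinomial likelihood: each posterior αⱼ = prior αⱼ + observed count nⱼ.
Posterior concentration: (39.3, 74.3, 24.3), total = 137.9.
Joint mode component: (α_{1}−1)/(Σα−K) = 38.3/134.9 = 0.2839.

0.2839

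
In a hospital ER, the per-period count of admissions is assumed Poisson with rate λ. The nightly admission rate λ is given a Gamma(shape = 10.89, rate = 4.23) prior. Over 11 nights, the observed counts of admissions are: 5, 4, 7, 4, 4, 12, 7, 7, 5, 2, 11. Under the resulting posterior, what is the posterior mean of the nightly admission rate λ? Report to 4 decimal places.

5.1799

With a Gamma(shape α, rate β) prior, the Poisson likelihood is conjugate: the posterior is Gamma(α + ΣXᵢ, β + n).
Sum of counts S = 68 over n = 11 nights.
Posterior: Gamma(α+S, β+n) = Gamma(10.89+68, 4.23+11) = Gamma(78.89, 15.23).
Posterior mean = α/β = 78.89/15.23 = 5.1799.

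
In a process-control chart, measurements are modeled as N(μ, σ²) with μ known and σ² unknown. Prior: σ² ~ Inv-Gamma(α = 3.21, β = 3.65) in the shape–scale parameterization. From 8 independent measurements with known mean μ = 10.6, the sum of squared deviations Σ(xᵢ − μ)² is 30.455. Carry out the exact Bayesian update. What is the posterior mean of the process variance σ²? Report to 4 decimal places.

With known mean μ and an Inverse-Gamma(α, β) prior on σ², the Normal likelihood is conjugate: posterior is Inv-Gamma(α + n/2, β + Σ(xᵢ−μ)²/2).
Posterior: Inv-Gamma(3.21 + 8/2, 3.65 + 30.455/2) = Inv-Gamma(7.21, 18.8775).
E[σ²|data] = β/(α−1) = 18.8775/6.21 = 3.0399.

3.0399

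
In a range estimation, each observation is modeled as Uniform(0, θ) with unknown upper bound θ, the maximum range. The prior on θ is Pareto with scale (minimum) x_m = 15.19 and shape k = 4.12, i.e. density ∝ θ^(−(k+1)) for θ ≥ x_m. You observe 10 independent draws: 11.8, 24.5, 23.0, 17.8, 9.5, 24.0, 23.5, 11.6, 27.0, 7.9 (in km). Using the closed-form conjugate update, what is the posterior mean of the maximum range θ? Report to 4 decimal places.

A Pareto(scale x_m, shape k) prior on the upper bound θ of Uniform(0, θ) is conjugate: posterior is Pareto(max(x_m, max xᵢ), k + n).
Sample maximum = 27.0; prior scale x_m = 15.19 → posterior scale = max = 27.00.
Posterior shape = 4.12 + 10 = 14.12.
E[θ|data] = k·x_m/(k−1) = 14.12·27.00/13.12 = 29.0579.

29.0579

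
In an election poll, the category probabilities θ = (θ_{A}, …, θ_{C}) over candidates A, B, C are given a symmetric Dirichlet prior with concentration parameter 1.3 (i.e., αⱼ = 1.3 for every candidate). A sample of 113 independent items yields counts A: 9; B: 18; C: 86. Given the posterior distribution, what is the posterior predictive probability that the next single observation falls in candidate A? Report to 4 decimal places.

0.0881

The Dirichlet prior is conjugate to the Multinomial likelihood: each posterior αⱼ = prior αⱼ + observed count nⱼ.
Posterior concentration: (10.3, 19.3, 87.3), total = 116.9.
P(next = A | data) = α_{A}/Σα = 0.0881.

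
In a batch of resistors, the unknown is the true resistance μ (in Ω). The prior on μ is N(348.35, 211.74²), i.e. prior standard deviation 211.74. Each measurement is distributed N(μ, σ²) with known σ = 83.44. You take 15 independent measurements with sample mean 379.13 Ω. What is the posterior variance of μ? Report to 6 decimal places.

For Normal data with known variance σ², a Normal(μ₀, σ₀²) prior on μ is conjugate. Posterior precision = 1/σ₀² + n/σ²; posterior mean is the precision-weighted average of μ₀ and x̄.
σ₀² = 211.74² = 44833.8276, σ² = 83.44² = 6962.2336; σ² + n·σ₀² = 6962.2336 + 15·44833.8276 = 679469.6476.
Posterior precision = 1/σ₀² + n/σ² = 1/44833.8276 + 15/6962.2336 = (σ² + n·σ₀²)/(σ₀²σ²) = 679469.6476/(44833.8276·6962.2336); posterior variance σₙ² = σ₀²σ²/(σ² + n·σ₀²) = 44833.8276·6962.2336/679469.6476 = 459.392972.

459.392972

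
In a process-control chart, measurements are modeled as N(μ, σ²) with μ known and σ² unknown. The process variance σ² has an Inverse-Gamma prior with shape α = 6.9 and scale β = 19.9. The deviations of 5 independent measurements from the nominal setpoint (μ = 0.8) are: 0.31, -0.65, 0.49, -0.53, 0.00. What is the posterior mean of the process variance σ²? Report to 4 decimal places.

With known mean μ and an Inverse-Gamma(α, β) prior on σ², the Normal likelihood is conjugate: posterior is Inv-Gamma(α + n/2, β + Σ(xᵢ−μ)²/2).
Σ(xᵢ−μ)² = (0.31)² + (-0.65)² + (0.49)² + (-0.53)² + (0.00)² = 1.0396.
Posterior: Inv-Gamma(6.9 + 5/2, 19.9 + 1.0396/2) = Inv-Gamma(9.40, 20.41980).
E[σ²|data] = β/(α−1) = 20.41980/8.40 = 2.4309.

2.4309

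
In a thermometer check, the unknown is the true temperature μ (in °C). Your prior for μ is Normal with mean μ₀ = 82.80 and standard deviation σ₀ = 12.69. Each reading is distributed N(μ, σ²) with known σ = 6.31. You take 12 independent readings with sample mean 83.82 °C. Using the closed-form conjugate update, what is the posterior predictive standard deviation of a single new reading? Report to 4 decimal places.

6.5626

For Normal data with known variance σ², a Normal(μ₀, σ₀²) prior on μ is conjugate. Posterior precision = 1/σ₀² + n/σ²; posterior mean is the precision-weighted average of μ₀ and x̄.
σ₀² = 12.69² = 161.0361, σ² = 6.31² = 39.8161; σ² + n·σ₀² = 39.8161 + 12·161.0361 = 1972.2493.
Posterior precision = 1/σ₀² + n/σ² = 1/161.0361 + 12/39.8161 = (σ² + n·σ₀²)/(σ₀²σ²) = 1972.2493/(161.0361·39.8161); posterior variance σₙ² = σ₀²σ²/(σ² + n·σ₀²) = 161.0361·39.8161/1972.2493 = 3.251024.
Predictive variance for one new observation = σₙ² + σ² = 161.0361·39.8161/1972.2493 + 39.8161 = σ²·(σ₀² + 1972.2493)/1972.2493 = 39.8161·2133.2854/1972.2493 = 43.067124; SD = √(39.8161·2133.2854/1972.2493) = 6.5626.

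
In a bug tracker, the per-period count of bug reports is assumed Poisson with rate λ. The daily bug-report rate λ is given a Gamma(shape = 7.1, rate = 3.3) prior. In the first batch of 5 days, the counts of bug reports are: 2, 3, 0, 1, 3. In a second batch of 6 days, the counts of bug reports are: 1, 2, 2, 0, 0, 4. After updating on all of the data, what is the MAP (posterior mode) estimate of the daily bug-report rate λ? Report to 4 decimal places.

With a Gamma(shape α, rate β) prior, the Poisson likelihood is conjugate: the posterior is Gamma(α + ΣXᵢ, β + n).
Batch 1: sum of counts S = 9 over n = 5 days.
After batch 1: Gamma(α+S, β+n) = Gamma(7.1+9, 3.3+5) = Gamma(16.1, 8.3).
Batch 2: sum of counts S = 9 over n = 6 days.
After batch 2: Gamma(α+S, β+n) = Gamma(16.1+9, 8.3+6) = Gamma(25.1, 14.3).
Mode of Gamma(α,β) for α≥1 is (α−1)/β = 24.1/14.3 = 1.6853.

1.6853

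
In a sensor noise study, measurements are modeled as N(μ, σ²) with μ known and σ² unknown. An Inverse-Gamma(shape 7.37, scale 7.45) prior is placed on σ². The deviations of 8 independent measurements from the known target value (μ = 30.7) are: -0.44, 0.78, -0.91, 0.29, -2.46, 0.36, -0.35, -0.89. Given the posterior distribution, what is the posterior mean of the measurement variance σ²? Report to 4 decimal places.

With known mean μ and an Inverse-Gamma(α, β) prior on σ², the Normal likelihood is conjugate: posterior is Inv-Gamma(α + n/2, β + Σ(xᵢ−μ)²/2).
Σ(xᵢ−μ)² = (-0.44)² + (0.78)² + (-0.91)² + (0.29)² + (-2.46)² + (0.36)² + (-0.35)² + (-0.89)² = 8.8100.
Posterior: Inv-Gamma(7.37 + 8/2, 7.45 + 8.8100/2) = Inv-Gamma(11.37, 11.85500).
E[σ²|data] = β/(α−1) = 11.85500/10.37 = 1.1432.

1.1432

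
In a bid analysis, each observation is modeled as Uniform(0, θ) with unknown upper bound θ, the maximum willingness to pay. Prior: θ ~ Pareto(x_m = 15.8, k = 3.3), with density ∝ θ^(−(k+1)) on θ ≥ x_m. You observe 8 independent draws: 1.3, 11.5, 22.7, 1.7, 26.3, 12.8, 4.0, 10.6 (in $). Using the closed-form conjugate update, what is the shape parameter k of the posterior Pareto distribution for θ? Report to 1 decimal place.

11.3

A Pareto(scale x_m, shape k) prior on the upper bound θ of Uniform(0, θ) is conjugate: posterior is Pareto(max(x_m, max xᵢ), k + n).
Sample maximum = 26.3; prior scale x_m = 15.8 → posterior scale = max = 26.3.
Posterior shape = 3.3 + 8 = 11.3.
Posterior shape k = 11.3.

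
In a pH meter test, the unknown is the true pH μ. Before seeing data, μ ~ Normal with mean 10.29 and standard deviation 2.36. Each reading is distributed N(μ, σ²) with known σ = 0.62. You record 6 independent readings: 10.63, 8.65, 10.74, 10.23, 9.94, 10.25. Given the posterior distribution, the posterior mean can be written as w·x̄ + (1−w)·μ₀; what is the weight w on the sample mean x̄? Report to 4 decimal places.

For Normal data with known variance σ², a Normal(μ₀, σ₀²) prior on μ is conjugate. Posterior precision = 1/σ₀² + n/σ²; posterior mean is the precision-weighted average of μ₀ and x̄.
σ₀² = 2.36² = 5.5696, σ² = 0.62² = 0.3844. Prior precision 1/σ₀² = 1/5.5696; data precision n/σ² = 6/0.3844.
w = (n/σ²)/(1/σ₀² + n/σ²) = n·σ₀²/(σ² + n·σ₀²) = 6·5.5696/(0.3844 + 6·5.5696) = 33.4176/33.802 = 0.9886.

0.9886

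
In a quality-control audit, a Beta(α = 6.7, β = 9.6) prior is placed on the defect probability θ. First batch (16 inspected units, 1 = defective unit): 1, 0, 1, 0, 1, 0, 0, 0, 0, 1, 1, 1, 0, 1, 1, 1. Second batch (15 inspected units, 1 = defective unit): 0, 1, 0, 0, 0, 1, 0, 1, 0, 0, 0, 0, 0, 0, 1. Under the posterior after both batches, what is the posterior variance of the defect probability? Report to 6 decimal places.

The Beta prior is conjugate to a Binomial/Bernoulli likelihood; the update adds successes to α and failures to β.
After batch 1: Beta(6.7+9, 9.6+7) = Beta(15.7, 16.6).
After batch 2: Beta(15.7+4, 16.6+11) = Beta(19.7, 27.6).
Var = αβ/((α+β)²(α+β+1)) = 19.7·27.6/(47.3²·48.3) = 0.005032.

0.005032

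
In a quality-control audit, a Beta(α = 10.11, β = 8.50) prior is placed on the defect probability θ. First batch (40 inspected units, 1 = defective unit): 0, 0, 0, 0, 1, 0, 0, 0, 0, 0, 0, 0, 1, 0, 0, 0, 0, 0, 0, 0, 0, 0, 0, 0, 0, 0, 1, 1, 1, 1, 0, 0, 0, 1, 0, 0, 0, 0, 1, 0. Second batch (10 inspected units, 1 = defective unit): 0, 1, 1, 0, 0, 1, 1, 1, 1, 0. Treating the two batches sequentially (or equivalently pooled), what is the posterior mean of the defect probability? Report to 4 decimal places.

0.3514

The Beta prior is conjugate to a Binomial/Bernoulli likelihood; the update adds successes to α and failures to β.
After batch 1: Beta(10.11+8, 8.50+32) = Beta(18.11, 40.50).
After batch 2: Beta(18.11+6, 40.50+4) = Beta(24.11, 44.50).
Posterior mean = α/(α+β) = 24.11/68.61 = 0.3514.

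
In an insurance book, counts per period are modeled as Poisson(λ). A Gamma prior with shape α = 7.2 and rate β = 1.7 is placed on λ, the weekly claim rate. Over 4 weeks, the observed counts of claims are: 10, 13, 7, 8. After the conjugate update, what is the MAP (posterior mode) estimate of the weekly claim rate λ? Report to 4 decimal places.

7.7544

With a Gamma(shape α, rate β) prior, the Poisson likelihood is conjugate: the posterior is Gamma(α + ΣXᵢ, β + n).
Sum of counts S = 38 over n = 4 weeks.
Posterior: Gamma(α+S, β+n) = Gamma(7.2+38, 1.7+4) = Gamma(45.2, 5.7).
Mode of Gamma(α,β) for α≥1 is (α−1)/β = 44.2/5.7 = 7.7544.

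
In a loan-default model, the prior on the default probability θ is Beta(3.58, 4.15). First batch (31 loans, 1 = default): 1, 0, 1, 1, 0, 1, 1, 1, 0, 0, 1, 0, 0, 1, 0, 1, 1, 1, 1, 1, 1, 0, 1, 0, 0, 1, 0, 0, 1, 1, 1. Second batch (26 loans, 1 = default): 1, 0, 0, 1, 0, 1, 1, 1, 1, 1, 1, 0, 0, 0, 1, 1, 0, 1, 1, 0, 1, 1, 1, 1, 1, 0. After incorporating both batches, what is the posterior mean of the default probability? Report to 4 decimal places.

0.6115

The Beta prior is conjugate to a Binomial/Bernoulli likelihood; the update adds successes to α and failures to β.
After batch 1: Beta(3.58+19, 4.15+12) = Beta(22.58, 16.15).
After batch 2: Beta(22.58+17, 16.15+9) = Beta(39.58, 25.15).
Posterior mean = α/(α+β) = 39.58/64.73 = 0.6115.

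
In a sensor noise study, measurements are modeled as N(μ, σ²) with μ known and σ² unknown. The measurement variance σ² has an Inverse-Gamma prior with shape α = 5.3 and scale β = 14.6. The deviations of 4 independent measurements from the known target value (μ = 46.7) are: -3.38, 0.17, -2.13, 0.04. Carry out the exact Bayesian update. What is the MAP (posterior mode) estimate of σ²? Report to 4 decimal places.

2.7224

With known mean μ and an Inverse-Gamma(α, β) prior on σ², the Normal likelihood is conjugate: posterior is Inv-Gamma(α + n/2, β + Σ(xᵢ−μ)²/2).
Σ(xᵢ−μ)² = (-3.38)² + (0.17)² + (-2.13)² + (0.04)² = 15.9918.
Posterior: Inv-Gamma(5.3 + 4/2, 14.6 + 15.9918/2) = Inv-Gamma(7.30, 22.59590).
Mode = β/(α+1) = 22.59590/8.30 = 2.7224.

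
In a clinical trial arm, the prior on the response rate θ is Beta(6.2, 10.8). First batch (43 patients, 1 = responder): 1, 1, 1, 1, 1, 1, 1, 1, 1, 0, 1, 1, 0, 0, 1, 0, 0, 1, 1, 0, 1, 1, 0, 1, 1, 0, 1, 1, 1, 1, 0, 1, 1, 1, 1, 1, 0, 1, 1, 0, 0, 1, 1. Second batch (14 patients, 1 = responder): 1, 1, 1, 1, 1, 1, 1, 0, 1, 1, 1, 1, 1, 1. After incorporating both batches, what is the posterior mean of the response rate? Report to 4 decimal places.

The Beta prior is conjugate to a Binomial/Bernoulli likelihood; the update adds successes to α and failures to β.
After batch 1: Beta(6.2+31, 10.8+12) = Beta(37.2, 22.8).
After batch 2: Beta(37.2+13, 22.8+1) = Beta(50.2, 23.8).
Posterior mean = α/(α+β) = 50.2/74.0 = 0.6784.

0.6784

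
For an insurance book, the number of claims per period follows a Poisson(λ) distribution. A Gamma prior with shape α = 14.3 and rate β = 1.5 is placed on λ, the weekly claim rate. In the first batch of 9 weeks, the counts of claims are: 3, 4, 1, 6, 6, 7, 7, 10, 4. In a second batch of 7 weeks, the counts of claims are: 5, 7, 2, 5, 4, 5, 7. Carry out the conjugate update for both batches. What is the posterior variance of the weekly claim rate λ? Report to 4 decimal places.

0.3177

With a Gamma(shape α, rate β) prior, the Poisson likelihood is conjugate: the posterior is Gamma(α + ΣXᵢ, β + n).
Batch 1: sum of counts S = 48 over n = 9 weeks.
After batch 1: Gamma(α+S, β+n) = Gamma(14.3+48, 1.5+9) = Gamma(62.3, 10.5).
Batch 2: sum of counts S = 35 over n = 7 weeks.
After batch 2: Gamma(α+S, β+n) = Gamma(62.3+35, 10.5+7) = Gamma(97.3, 17.5).
Var = α/β² = 97.3/17.5² = 0.3177.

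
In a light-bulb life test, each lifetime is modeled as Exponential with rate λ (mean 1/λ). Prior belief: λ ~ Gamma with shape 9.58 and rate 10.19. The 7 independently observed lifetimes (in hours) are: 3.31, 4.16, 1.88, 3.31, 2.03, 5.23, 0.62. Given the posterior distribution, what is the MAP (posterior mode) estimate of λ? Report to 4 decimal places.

With a Gamma(shape α, rate β) prior on the exponential rate λ, the posterior after n observations with total T = Σxᵢ is Gamma(α+n, β+T).
Sum of observations T = 20.54 hours; n = 7.
Posterior: Gamma(9.58+7, 10.19+20.54) = Gamma(16.58, 30.73).
Mode = (α−1)/β = 0.5070.

0.5070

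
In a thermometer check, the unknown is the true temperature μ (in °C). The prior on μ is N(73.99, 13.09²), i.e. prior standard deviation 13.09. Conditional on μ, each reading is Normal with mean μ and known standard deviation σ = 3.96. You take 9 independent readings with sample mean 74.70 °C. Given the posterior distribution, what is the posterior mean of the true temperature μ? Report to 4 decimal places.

74.6929

For Normal data with known variance σ², a Normal(μ₀, σ₀²) prior on μ is conjugate. Posterior precision = 1/σ₀² + n/σ²; posterior mean is the precision-weighted average of μ₀ and x̄.
n·x̄ = 9·74.70 = 672.3.
σ₀² = 13.09² = 171.3481, σ² = 3.96² = 15.6816; σ² + n·σ₀² = 15.6816 + 9·171.3481 = 1557.8145.
Posterior mean = (μ₀/σ₀² + n·x̄/σ²)/(1/σ₀² + n/σ²) = (σ²·μ₀ + σ₀²·n·x̄)/(σ² + n·σ₀²) = (15.6816·73.99 + 171.3481·672.3)/1557.8145 = 116357.609214/1557.8145 = 74.6929.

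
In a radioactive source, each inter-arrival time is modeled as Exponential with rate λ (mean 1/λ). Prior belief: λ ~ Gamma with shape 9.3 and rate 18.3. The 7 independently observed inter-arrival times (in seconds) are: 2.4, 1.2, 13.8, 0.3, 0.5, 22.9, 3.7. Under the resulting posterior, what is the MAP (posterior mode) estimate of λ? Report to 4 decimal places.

With a Gamma(shape α, rate β) prior on the exponential rate λ, the posterior after n observations with total T = Σxᵢ is Gamma(α+n, β+T).
Sum of observations T = 44.8 seconds; n = 7.
Posterior: Gamma(9.3+7, 18.3+44.8) = Gamma(16.3, 63.1).
Mode = (α−1)/β = 0.2425.

0.2425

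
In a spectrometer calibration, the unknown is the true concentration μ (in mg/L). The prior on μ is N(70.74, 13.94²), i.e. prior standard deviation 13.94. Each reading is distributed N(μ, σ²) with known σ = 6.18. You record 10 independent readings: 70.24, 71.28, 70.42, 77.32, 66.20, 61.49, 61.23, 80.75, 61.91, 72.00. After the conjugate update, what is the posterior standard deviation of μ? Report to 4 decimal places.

1.9354

For Normal data with known variance σ², a Normal(μ₀, σ₀²) prior on μ is conjugate. Posterior precision = 1/σ₀² + n/σ²; posterior mean is the precision-weighted average of μ₀ and x̄.
σ₀² = 13.94² = 194.3236, σ² = 6.18² = 38.1924; σ² + n·σ₀² = 38.1924 + 10·194.3236 = 1981.4284.
Posterior precision = 1/σ₀² + n/σ² = 1/194.3236 + 10/38.1924 = (σ² + n·σ₀²)/(σ₀²σ²) = 1981.4284/(194.3236·38.1924); posterior variance σₙ² = σ₀²σ²/(σ² + n·σ₀²) = 194.3236·38.1924/1981.4284 = 3.745623.
Posterior SD = √σₙ² = √(194.3236·38.1924/1981.4284) = 1.9354.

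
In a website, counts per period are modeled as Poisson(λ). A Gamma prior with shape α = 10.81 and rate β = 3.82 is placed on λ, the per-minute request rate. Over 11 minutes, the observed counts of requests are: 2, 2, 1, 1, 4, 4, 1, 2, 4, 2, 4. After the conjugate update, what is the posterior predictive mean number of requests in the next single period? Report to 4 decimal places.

With a Gamma(shape α, rate β) prior, the Poisson likelihood is conjugate: the posterior is Gamma(α + ΣXᵢ, β + n).
Sum of counts S = 27 over n = 11 minutes.
Posterior: Gamma(α+S, β+n) = Gamma(10.81+27, 3.82+11) = Gamma(37.81, 14.82).
The predictive distribution for one future period is NegBinom with mean α/β = 2.5513.

2.5513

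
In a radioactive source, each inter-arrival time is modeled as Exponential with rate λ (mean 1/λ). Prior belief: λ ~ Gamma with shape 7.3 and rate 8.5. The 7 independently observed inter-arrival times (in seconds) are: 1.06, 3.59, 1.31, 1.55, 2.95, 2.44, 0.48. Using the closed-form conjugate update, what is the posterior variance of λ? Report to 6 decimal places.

With a Gamma(shape α, rate β) prior on the exponential rate λ, the posterior after n observations with total T = Σxᵢ is Gamma(α+n, β+T).
Sum of observations T = 13.38 seconds; n = 7.
Posterior: Gamma(7.3+7, 8.5+13.38) = Gamma(14.3, 21.88).
Var = α/β² = 0.029870.

0.029870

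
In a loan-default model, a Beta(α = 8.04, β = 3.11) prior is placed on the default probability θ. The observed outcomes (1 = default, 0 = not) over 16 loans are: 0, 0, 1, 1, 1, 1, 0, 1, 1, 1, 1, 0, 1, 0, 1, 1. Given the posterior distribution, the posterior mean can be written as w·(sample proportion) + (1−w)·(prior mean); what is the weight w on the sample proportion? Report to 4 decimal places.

The Beta prior is conjugate to a Binomial/Bernoulli likelihood; the update adds successes to α and failures to β.
Posterior mean = (α₀+k)/(α₀+β₀+n) = [n/(α₀+β₀+n)]·(k/n) + [(α₀+β₀)/(α₀+β₀+n)]·α₀/(α₀+β₀), so only n and the prior enter the weight.
The weight on the data is w = n/(α₀+β₀+n) = 16/(8.04+3.11+16) = 16/27.15 = 0.5893.

0.5893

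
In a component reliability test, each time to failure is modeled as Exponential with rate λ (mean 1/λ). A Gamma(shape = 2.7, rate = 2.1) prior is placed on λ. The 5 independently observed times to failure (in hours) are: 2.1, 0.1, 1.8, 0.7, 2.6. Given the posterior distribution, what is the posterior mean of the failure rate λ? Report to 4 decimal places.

With a Gamma(shape α, rate β) prior on the exponential rate λ, the posterior after n observations with total T = Σxᵢ is Gamma(α+n, β+T).
Sum of observations T = 7.3 hours; n = 5.
Posterior: Gamma(2.7+5, 2.1+7.3) = Gamma(7.7, 9.4).
Posterior mean of λ = α/β = 7.7/9.4 = 0.8191.

0.8191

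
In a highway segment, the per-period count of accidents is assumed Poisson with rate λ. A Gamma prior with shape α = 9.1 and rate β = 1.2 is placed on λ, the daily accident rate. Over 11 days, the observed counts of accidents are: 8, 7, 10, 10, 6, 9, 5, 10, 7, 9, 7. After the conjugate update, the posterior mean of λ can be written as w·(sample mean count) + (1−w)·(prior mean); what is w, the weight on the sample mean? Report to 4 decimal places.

0.9016

With a Gamma(shape α, rate β) prior, the Poisson likelihood is conjugate: the posterior is Gamma(α + ΣXᵢ, β + n).
Posterior mean = (α₀+S)/(β₀+n) = [n/(β₀+n)]·(S/n) + [β₀/(β₀+n)]·(α₀/β₀), so only n and β₀ enter the weight.
Weight on data w = n/(β₀+n) = 11/(1.2+11) = 11/12.2 = 0.9016.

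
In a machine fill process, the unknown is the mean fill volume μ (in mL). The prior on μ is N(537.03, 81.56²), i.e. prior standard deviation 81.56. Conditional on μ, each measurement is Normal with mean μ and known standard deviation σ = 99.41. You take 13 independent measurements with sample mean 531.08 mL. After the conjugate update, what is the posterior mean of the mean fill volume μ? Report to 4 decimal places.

For Normal data with known variance σ², a Normal(μ₀, σ₀²) prior on μ is conjugate. Posterior precision = 1/σ₀² + n/σ²; posterior mean is the precision-weighted average of μ₀ and x̄.
n·x̄ = 13·531.08 = 6904.04.
σ₀² = 81.56² = 6652.0336, σ² = 99.41² = 9882.3481; σ² + n·σ₀² = 9882.3481 + 13·6652.0336 = 96358.7849.
Posterior mean = (μ₀/σ₀² + n·x̄/σ²)/(1/σ₀² + n/σ²) = (σ²·μ₀ + σ₀²·n·x̄)/(σ² + n·σ₀²) = (9882.3481·537.03 + 6652.0336·6904.04)/96358.7849 = 51233023.455887/96358.7849 = 531.6902.

531.6902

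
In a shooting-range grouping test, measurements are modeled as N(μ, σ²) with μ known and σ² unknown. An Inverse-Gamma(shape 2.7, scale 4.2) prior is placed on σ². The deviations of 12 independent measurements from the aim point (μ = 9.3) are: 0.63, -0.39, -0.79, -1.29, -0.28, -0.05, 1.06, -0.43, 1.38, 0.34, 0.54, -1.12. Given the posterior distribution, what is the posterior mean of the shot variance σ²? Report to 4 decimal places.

With known mean μ and an Inverse-Gamma(α, β) prior on σ², the Normal likelihood is conjugate: posterior is Inv-Gamma(α + n/2, β + Σ(xᵢ−μ)²/2).
Σ(xᵢ−μ)² = (0.63)² + (-0.39)² + (-0.79)² + (-1.29)² + (-0.28)² + (-0.05)² + (1.06)² + (-0.43)² + (1.38)² + (0.34)² + (0.54)² + (-1.12)² = 7.7926.
Posterior: Inv-Gamma(2.7 + 12/2, 4.2 + 7.7926/2) = Inv-Gamma(8.70, 8.09630).
E[σ²|data] = β/(α−1) = 8.09630/7.70 = 1.0515.

1.0515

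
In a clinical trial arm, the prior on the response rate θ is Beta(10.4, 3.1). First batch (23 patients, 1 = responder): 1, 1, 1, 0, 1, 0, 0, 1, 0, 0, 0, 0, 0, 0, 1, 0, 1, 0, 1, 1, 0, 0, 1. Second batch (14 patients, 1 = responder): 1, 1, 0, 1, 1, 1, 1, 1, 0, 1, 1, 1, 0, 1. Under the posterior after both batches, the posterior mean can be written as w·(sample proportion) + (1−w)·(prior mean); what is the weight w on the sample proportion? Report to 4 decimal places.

The Beta prior is conjugate to a Binomial/Bernoulli likelihood; the update adds successes to α and failures to β.
Total number of patients: n = 23 + 14 = 37.
Posterior mean = (α₀+k)/(α₀+β₀+n) = [n/(α₀+β₀+n)]·(k/n) + [(α₀+β₀)/(α₀+β₀+n)]·α₀/(α₀+β₀), so only n and the prior enter the weight.
The weight on the data is w = n/(α₀+β₀+n) = 37/(10.4+3.1+37) = 37/50.5 = 0.7327.

0.7327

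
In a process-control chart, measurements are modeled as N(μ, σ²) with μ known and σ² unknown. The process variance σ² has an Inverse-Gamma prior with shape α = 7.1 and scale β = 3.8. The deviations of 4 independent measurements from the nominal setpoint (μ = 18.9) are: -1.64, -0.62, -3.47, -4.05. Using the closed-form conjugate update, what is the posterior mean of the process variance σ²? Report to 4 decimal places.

2.4147

With known mean μ and an Inverse-Gamma(α, β) prior on σ², the Normal likelihood is conjugate: posterior is Inv-Gamma(α + n/2, β + Σ(xᵢ−μ)²/2).
Σ(xᵢ−μ)² = (-1.64)² + (-0.62)² + (-3.47)² + (-4.05)² = 31.5174.
Posterior: Inv-Gamma(7.1 + 4/2, 3.8 + 31.5174/2) = Inv-Gamma(9.10, 19.55870).
E[σ²|data] = β/(α−1) = 19.55870/8.10 = 2.4147.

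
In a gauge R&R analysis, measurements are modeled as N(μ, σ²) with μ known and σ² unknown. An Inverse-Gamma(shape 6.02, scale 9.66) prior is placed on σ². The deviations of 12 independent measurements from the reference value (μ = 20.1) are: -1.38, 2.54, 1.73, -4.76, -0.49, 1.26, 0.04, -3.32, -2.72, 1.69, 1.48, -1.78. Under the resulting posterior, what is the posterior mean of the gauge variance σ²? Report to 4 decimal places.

With known mean μ and an Inverse-Gamma(α, β) prior on σ², the Normal likelihood is conjugate: posterior is Inv-Gamma(α + n/2, β + Σ(xᵢ−μ)²/2).
Σ(xᵢ−μ)² = (-1.38)² + (2.54)² + (1.73)² + (-4.76)² + (-0.49)² + (1.26)² + (0.04)² + (-3.32)² + (-2.72)² + (1.69)² + (1.48)² + (-1.78)² = 62.4715.
Posterior: Inv-Gamma(6.02 + 12/2, 9.66 + 62.4715/2) = Inv-Gamma(12.02, 40.89575).
E[σ²|data] = β/(α−1) = 40.89575/11.02 = 3.7110.

3.7110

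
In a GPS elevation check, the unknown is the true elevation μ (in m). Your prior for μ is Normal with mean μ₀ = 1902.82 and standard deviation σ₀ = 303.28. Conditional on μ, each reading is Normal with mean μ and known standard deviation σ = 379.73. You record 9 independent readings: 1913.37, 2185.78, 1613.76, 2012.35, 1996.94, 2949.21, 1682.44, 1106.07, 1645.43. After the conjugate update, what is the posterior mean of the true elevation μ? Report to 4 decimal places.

For Normal data with known variance σ², a Normal(μ₀, σ₀²) prior on μ is conjugate. Posterior precision = 1/σ₀² + n/σ²; posterior mean is the precision-weighted average of μ₀ and x̄.
Σxᵢ = 1913.37 + 2185.78 + 1613.76 + 2012.35 + 1996.94 + 2949.21 + 1682.44 + 1106.07 + 1645.43 = 17105.35, so n·x̄ = 17105.35.
σ₀² = 303.28² = 91978.7584, σ² = 379.73² = 144194.8729; σ² + n·σ₀² = 144194.8729 + 9·91978.7584 = 972003.6985.
Posterior mean = (μ₀/σ₀² + n·x̄/σ²)/(1/σ₀² + n/σ²) = (σ²·μ₀ + σ₀²·n·x̄)/(σ² + n·σ₀²) = (144194.8729·1902.82 + 91978.7584·17105.35)/972003.6985 = 1847705743.049018/972003.6985 = 1900.9246.

1900.9246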